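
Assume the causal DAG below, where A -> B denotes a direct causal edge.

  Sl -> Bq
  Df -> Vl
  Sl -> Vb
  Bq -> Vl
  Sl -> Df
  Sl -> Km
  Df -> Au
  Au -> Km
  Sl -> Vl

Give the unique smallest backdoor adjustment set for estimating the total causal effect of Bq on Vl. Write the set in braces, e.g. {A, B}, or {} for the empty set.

{Sl}

Variables eligible for adjustment (non-descendants of Bq, excluding Bq and Vl): {Au, Df, Km, Sl, Vb}.
Backdoor paths from Bq to Vl:
  P1: Bq <- Sl -> Df -> Vl
  P2: Bq <- Sl -> Vl
  P3: Bq <- Sl -> Km <- Au <- Df -> Vl
The empty set is not sufficient: P1 (Bq <- Sl -> Df -> Vl) has no collider blocking it and no conditioned non-collider, so it is open.
Try {Sl}:
  P1: blocked at fork node Sl ∈ conditioning set.
  P2: blocked at fork node Sl ∈ conditioning set.
  P3: blocked at fork node Sl ∈ conditioning set.
{Sl} contains no descendant of Bq and blocks every backdoor path.
No other singleton works — e.g. {Df} leaves P2 open — so {Sl} is the unique smallest valid adjustment set.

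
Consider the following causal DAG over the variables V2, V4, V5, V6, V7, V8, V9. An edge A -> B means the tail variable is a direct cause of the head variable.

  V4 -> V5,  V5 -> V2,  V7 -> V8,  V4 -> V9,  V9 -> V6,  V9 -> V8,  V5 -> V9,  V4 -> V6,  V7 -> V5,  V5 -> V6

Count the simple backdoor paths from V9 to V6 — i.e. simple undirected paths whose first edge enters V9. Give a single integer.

4

A backdoor path from V9 to V6 is any simple undirected path whose first edge points into V9 (i.e. leaves V9 via a parent).
Parents of V9: {V4, V5}.
Enumerating:
  P1: V9 <- V4 -> V5 -> V6
  P2: V9 <- V4 -> V6
  P3: V9 <- V5 <- V4 -> V6
  P4: V9 <- V5 -> V6
That exhausts the simple backdoor paths. Count: 4.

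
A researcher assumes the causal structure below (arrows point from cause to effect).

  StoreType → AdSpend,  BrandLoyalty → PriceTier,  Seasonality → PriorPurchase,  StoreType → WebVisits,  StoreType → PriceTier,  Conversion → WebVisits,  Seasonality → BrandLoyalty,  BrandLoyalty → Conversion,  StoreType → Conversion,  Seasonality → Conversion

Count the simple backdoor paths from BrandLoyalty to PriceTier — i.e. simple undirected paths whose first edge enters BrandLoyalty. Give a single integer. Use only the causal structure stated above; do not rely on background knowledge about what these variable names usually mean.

2

A backdoor path from BrandLoyalty to PriceTier is any simple undirected path whose first edge points into BrandLoyalty (i.e. leaves BrandLoyalty via a parent).
Parents of BrandLoyalty: {Seasonality}.
Enumerating:
  P1: BrandLoyalty <- Seasonality -> Conversion <- StoreType -> PriceTier
  P2: BrandLoyalty <- Seasonality -> Conversion -> WebVisits <- StoreType -> PriceTier
That exhausts the simple backdoor paths. Count: 2.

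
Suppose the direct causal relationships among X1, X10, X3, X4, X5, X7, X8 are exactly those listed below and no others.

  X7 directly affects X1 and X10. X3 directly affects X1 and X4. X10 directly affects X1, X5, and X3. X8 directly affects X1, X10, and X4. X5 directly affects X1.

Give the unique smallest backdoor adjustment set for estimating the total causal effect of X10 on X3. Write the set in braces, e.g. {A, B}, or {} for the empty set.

Variables eligible for adjustment (non-descendants of X10, excluding X10 and X3): {X7, X8}.
Backdoor paths from X10 to X3:
  P1: X10 <- X8 -> X4 <- X3
  P2: X10 <- X8 -> X1 <- X3
  P3: X10 <- X7 -> X1 <- X8 -> X4 <- X3
  P4: X10 <- X7 -> X1 <- X3
Each backdoor path contains an unconditioned collider, so every path is already blocked with the empty conditioning set:
  P1: blocked at collider X4 (neither it nor any descendant is in the conditioning set).
  P2: blocked at collider X1 (neither it nor any descendant is in the conditioning set).
  P3: blocked at collider X1 (neither it nor any descendant is in the conditioning set).
  P4: blocked at collider X1 (neither it nor any descendant is in the conditioning set).
The empty set is therefore the unique smallest valid set.

{}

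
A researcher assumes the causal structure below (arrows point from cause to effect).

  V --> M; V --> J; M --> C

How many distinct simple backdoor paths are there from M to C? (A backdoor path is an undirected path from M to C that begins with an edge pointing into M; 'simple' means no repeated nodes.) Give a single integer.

A backdoor path from M to C is any simple undirected path whose first edge points into M (i.e. leaves M via a parent).
Parents of M: {V}.
No simple path from any parent of M reaches C without revisiting M, so there are no backdoor paths.

0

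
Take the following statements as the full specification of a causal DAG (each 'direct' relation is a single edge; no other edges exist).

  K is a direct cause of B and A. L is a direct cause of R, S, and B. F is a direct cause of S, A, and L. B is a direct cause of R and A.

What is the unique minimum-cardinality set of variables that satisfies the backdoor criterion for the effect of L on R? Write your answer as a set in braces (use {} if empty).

Variables eligible for adjustment (non-descendants of L, excluding L and R): {F, K}.
Backdoor paths from L to R:
  P1: L <- F -> A <- K -> B -> R
  P2: L <- F -> A <- B -> R
Each backdoor path contains an unconditioned collider, so every path is already blocked with the empty conditioning set:
  P1: blocked at collider A (neither it nor any descendant is in the conditioning set).
  P2: blocked at collider A (neither it nor any descendant is in the conditioning set).
The empty set is therefore the unique smallest valid set.

{}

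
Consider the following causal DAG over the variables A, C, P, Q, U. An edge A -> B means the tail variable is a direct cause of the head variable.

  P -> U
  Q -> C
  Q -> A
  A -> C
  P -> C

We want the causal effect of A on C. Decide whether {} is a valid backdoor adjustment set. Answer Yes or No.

No

Backdoor paths from A to C (paths whose first edge points into A):
  P1: A <- Q -> C
Condition 1 (no descendant of A in the set): holds — descendants of A are {C}; none are in {}.
Condition 2 (every backdoor path blocked by {}):
  P1: open — no interior node is in the conditioning set.
{} does not satisfy the backdoor criterion.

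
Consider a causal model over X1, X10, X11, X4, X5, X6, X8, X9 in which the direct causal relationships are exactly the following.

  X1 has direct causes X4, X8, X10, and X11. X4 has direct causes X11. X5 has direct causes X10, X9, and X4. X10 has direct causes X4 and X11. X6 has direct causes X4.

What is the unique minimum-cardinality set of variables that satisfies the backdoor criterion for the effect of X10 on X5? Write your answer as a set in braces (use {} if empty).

Variables eligible for adjustment (non-descendants of X10, excluding X10 and X5): {X11, X4, X6, X8, X9}.
Backdoor paths from X10 to X5:
  P1: X10 <- X11 -> X4 -> X5
  P2: X10 <- X11 -> X1 <- X4 -> X5
  P3: X10 <- X4 -> X5
The empty set is not sufficient: P1 (X10 <- X11 -> X4 -> X5) has no collider blocking it and no conditioned non-collider, so it is open.
Try {X4}:
  P1: blocked at chain node X4 ∈ conditioning set.
  P2: blocked at collider X1 (neither it nor any descendant is in the conditioning set).
  P3: blocked at fork node X4 ∈ conditioning set.
{X4} contains no descendant of X10 and blocks every backdoor path.
No other singleton works — e.g. {X11} leaves P3 open — so {X4} is the unique smallest valid adjustment set.

{X4}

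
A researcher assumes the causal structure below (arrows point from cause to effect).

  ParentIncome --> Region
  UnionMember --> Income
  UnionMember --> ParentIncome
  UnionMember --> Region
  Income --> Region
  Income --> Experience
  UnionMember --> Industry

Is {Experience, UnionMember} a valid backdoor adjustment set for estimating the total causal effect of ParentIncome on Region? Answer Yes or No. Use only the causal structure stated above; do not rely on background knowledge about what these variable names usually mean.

Yes

Backdoor paths from ParentIncome to Region (paths whose first edge points into ParentIncome):
  P1: ParentIncome <- UnionMember -> Income -> Region
  P2: ParentIncome <- UnionMember -> Region
Condition 1 (no descendant of ParentIncome in the set): holds — descendants of ParentIncome are {Region}; none are in {Experience, UnionMember}.
Condition 2 (every backdoor path blocked by {Experience, UnionMember}):
  P1: blocked at fork node UnionMember ∈ conditioning set.
  P2: blocked at fork node UnionMember ∈ conditioning set.
{Experience, UnionMember} satisfies the backdoor criterion.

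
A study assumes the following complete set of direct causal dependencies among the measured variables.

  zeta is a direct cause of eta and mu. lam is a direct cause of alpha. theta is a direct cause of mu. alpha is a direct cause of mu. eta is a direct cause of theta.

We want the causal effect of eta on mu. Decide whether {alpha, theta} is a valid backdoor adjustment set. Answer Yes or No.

Backdoor paths from eta to mu (paths whose first edge points into eta):
  P1: eta <- zeta -> mu
Condition 1 (no descendant of eta in the set): FAILS — theta is a descendant of eta.
Condition 2 (every backdoor path blocked by {alpha, theta}):
  P1: open — no interior node is in the conditioning set.
{alpha, theta} does not satisfy the backdoor criterion.

No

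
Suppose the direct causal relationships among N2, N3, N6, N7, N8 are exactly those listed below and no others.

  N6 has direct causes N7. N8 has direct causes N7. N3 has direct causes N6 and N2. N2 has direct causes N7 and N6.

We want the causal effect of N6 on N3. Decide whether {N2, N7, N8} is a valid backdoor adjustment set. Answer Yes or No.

No

Backdoor paths from N6 to N3 (paths whose first edge points into N6):
  P1: N6 <- N7 -> N2 -> N3
Condition 1 (no descendant of N6 in the set): FAILS — N2 is a descendant of N6.
Condition 2 (every backdoor path blocked by {N2, N7, N8}):
  P1: blocked at fork node N7 ∈ conditioning set.
{N2, N7, N8} does not satisfy the backdoor criterion.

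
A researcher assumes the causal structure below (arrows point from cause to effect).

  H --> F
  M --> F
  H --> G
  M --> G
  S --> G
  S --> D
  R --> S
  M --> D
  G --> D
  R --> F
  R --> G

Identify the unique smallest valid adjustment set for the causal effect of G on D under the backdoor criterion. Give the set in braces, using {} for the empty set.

{M, S}

Variables eligible for adjustment (non-descendants of G, excluding G and D): {F, H, M, R, S}.
Backdoor paths from G to D:
  P1: G <- M -> F <- R -> S -> D
  P2: G <- M -> D
  P3: G <- H -> F <- M -> D
  P4: G <- H -> F <- R -> S -> D
  P5: G <- R -> S -> D
  P6: G <- R -> F <- M -> D
  P7: G <- S <- R -> F <- M -> D
  P8: G <- S -> D
The empty set is not sufficient: P2 (G <- M -> D) has no collider blocking it and no conditioned non-collider, so it is open.
Try {M, S}:
  P1: blocked at fork node M ∈ conditioning set.
  P2: blocked at fork node M ∈ conditioning set.
  P3: blocked at collider F (neither it nor any descendant is in the conditioning set).
  P4: blocked at collider F (neither it nor any descendant is in the conditioning set).
  P5: blocked at chain node S ∈ conditioning set.
  P6: blocked at collider F (neither it nor any descendant is in the conditioning set).
  P7: blocked at chain node S ∈ conditioning set.
  P8: blocked at fork node S ∈ conditioning set.
{M, S} contains no descendant of G and blocks every backdoor path.
Every element of {M, S} is needed (dropping M leaves P2 open; dropping S leaves P5 open), so no proper subset is valid.
Among all size-2 subsets of the eligible variables, only {M, S} blocks every backdoor path, so it is the unique smallest valid adjustment set.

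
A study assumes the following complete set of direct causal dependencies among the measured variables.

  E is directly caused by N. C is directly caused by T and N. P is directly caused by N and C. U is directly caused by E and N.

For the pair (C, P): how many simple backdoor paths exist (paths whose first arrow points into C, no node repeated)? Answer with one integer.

1

A backdoor path from C to P is any simple undirected path whose first edge points into C (i.e. leaves C via a parent).
Parents of C: {N, T}.
Enumerating:
  P1: C <- N -> P
That exhausts the simple backdoor paths. Count: 1.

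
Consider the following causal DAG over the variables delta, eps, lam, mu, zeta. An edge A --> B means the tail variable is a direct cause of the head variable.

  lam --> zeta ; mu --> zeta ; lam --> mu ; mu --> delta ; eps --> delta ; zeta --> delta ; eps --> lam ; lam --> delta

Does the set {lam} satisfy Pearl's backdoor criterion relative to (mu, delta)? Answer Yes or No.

Yes

Backdoor paths from mu to delta (paths whose first edge points into mu):
  P1: mu <- lam <- eps -> delta
  P2: mu <- lam -> zeta -> delta
  P3: mu <- lam -> delta
Condition 1 (no descendant of mu in the set): holds — descendants of mu are {delta, zeta}; none are in {lam}.
Condition 2 (every backdoor path blocked by {lam}):
  P1: blocked at chain node lam ∈ conditioning set.
  P2: blocked at fork node lam ∈ conditioning set.
  P3: blocked at fork node lam ∈ conditioning set.
{lam} satisfies the backdoor criterion.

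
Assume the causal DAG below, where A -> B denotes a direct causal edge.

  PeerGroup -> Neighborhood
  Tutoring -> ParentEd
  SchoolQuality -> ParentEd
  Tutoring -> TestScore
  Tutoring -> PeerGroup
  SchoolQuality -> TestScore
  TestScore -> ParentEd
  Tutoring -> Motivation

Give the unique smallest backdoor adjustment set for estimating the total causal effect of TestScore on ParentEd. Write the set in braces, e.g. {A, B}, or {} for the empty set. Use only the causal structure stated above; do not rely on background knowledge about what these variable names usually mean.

{SchoolQuality, Tutoring}

Variables eligible for adjustment (non-descendants of TestScore, excluding TestScore and ParentEd): {Motivation, Neighborhood, PeerGroup, SchoolQuality, Tutoring}.
Backdoor paths from TestScore to ParentEd:
  P1: TestScore <- Tutoring -> ParentEd
  P2: TestScore <- SchoolQuality -> ParentEd
The empty set is not sufficient: P1 (TestScore <- Tutoring -> ParentEd) has no collider blocking it and no conditioned non-collider, so it is open.
Try {SchoolQuality, Tutoring}:
  P1: blocked at fork node Tutoring ∈ conditioning set.
  P2: blocked at fork node SchoolQuality ∈ conditioning set.
{SchoolQuality, Tutoring} contains no descendant of TestScore and blocks every backdoor path.
Every element of {SchoolQuality, Tutoring} is needed (dropping SchoolQuality leaves P2 open; dropping Tutoring leaves P1 open), so no proper subset is valid.
Among all size-2 subsets of the eligible variables, only {SchoolQuality, Tutoring} blocks every backdoor path, so it is the unique smallest valid adjustment set.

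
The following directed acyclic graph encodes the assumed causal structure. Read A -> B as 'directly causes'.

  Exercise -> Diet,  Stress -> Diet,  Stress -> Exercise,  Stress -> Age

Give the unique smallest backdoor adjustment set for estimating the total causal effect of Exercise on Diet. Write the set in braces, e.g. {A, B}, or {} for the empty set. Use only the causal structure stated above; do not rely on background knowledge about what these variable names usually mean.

Variables eligible for adjustment (non-descendants of Exercise, excluding Exercise and Diet): {Age, Stress}.
Backdoor paths from Exercise to Diet:
  P1: Exercise <- Stress -> Diet
The empty set is not sufficient: P1 (Exercise <- Stress -> Diet) has no collider blocking it and no conditioned non-collider, so it is open.
Try {Stress}:
  P1: blocked at fork node Stress ∈ conditioning set.
{Stress} contains no descendant of Exercise and blocks every backdoor path.
No other singleton works — e.g. {Age} leaves P1 open — so {Stress} is the unique smallest valid adjustment set.

{Stress}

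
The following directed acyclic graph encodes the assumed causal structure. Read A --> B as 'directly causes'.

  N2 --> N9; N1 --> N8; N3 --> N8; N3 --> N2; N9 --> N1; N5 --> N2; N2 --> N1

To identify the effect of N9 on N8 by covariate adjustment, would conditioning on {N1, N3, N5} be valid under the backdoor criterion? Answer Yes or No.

Backdoor paths from N9 to N8 (paths whose first edge points into N9):
  P1: N9 <- N2 <- N3 -> N8
  P2: N9 <- N2 -> N1 -> N8
Condition 1 (no descendant of N9 in the set): FAILS — N1 is a descendant of N9.
Condition 2 (every backdoor path blocked by {N1, N3, N5}):
  P1: blocked at fork node N3 ∈ conditioning set.
  P2: blocked at chain node N1 ∈ conditioning set.
{N1, N3, N5} does not satisfy the backdoor criterion.

No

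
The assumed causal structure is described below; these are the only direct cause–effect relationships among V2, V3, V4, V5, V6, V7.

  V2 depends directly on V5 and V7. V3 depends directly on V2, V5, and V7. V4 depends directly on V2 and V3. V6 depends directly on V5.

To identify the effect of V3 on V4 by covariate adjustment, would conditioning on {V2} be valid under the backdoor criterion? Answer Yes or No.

Yes

Backdoor paths from V3 to V4 (paths whose first edge points into V3):
  P1: V3 <- V7 -> V2 -> V4
  P2: V3 <- V5 -> V2 -> V4
  P3: V3 <- V2 -> V4
Condition 1 (no descendant of V3 in the set): holds — descendants of V3 are {V4}; none are in {V2}.
Condition 2 (every backdoor path blocked by {V2}):
  P1: blocked at chain node V2 ∈ conditioning set.
  P2: blocked at chain node V2 ∈ conditioning set.
  P3: blocked at fork node V2 ∈ conditioning set.
{V2} satisfies the backdoor criterion.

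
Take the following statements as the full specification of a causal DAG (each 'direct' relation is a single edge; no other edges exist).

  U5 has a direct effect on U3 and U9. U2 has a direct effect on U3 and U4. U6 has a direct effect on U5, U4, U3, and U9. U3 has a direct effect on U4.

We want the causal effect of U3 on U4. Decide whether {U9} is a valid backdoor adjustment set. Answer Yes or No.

No

Backdoor paths from U3 to U4 (paths whose first edge points into U3):
  P1: U3 <- U6 -> U4
  P2: U3 <- U2 -> U4
  P3: U3 <- U5 <- U6 -> U4
  P4: U3 <- U5 -> U9 <- U6 -> U4
Condition 1 (no descendant of U3 in the set): holds — descendants of U3 are {U4}; none are in {U9}.
Condition 2 (every backdoor path blocked by {U9}):
  P1: open — no interior node is in the conditioning set.
  P2: open — no interior node is in the conditioning set.
  P3: open — no interior node is in the conditioning set.
  P4: open — collider(s) U9 are conditioned on (or have a conditioned descendant) and no non-collider on the path is in the set.
{U9} does not satisfy the backdoor criterion.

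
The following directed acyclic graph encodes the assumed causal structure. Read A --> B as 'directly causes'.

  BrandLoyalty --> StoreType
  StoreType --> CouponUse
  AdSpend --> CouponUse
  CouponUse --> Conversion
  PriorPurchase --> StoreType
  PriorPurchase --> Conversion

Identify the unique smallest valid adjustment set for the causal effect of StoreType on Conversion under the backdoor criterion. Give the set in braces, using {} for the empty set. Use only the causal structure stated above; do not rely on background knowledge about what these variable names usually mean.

Variables eligible for adjustment (non-descendants of StoreType, excluding StoreType and Conversion): {AdSpend, BrandLoyalty, PriorPurchase}.
Backdoor paths from StoreType to Conversion:
  P1: StoreType <- PriorPurchase -> Conversion
The empty set is not sufficient: P1 (StoreType <- PriorPurchase -> Conversion) has no collider blocking it and no conditioned non-collider, so it is open.
Try {PriorPurchase}:
  P1: blocked at fork node PriorPurchase ∈ conditioning set.
{PriorPurchase} contains no descendant of StoreType and blocks every backdoor path.
No other singleton works — e.g. {BrandLoyalty} leaves P1 open — so {PriorPurchase} is the unique smallest valid adjustment set.

{PriorPurchase}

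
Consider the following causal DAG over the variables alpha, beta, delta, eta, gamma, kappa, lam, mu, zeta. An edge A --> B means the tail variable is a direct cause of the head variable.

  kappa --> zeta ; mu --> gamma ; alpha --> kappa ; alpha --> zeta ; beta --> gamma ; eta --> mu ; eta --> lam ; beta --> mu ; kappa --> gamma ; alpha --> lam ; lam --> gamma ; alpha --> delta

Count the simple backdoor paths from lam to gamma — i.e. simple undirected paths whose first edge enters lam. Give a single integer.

A backdoor path from lam to gamma is any simple undirected path whose first edge points into lam (i.e. leaves lam via a parent).
Parents of lam: {alpha, eta}.
Enumerating:
  P1: lam <- alpha -> kappa -> gamma
  P2: lam <- alpha -> zeta <- kappa -> gamma
  P3: lam <- eta -> mu <- beta -> gamma
  P4: lam <- eta -> mu -> gamma
That exhausts the simple backdoor paths. Count: 4.

4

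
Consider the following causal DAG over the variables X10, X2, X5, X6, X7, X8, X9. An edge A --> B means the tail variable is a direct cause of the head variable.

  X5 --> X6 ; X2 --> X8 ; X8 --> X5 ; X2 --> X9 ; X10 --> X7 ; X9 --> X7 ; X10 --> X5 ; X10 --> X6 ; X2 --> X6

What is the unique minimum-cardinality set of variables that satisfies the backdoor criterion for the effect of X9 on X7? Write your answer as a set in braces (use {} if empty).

Variables eligible for adjustment (non-descendants of X9, excluding X9 and X7): {X10, X2, X5, X6, X8}.
Backdoor paths from X9 to X7:
  P1: X9 <- X2 -> X8 -> X5 <- X10 -> X7
  P2: X9 <- X2 -> X8 -> X5 -> X6 <- X10 -> X7
  P3: X9 <- X2 -> X6 <- X10 -> X7
  P4: X9 <- X2 -> X6 <- X5 <- X10 -> X7
Each backdoor path contains an unconditioned collider, so every path is already blocked with the empty conditioning set:
  P1: blocked at collider X5 (neither it nor any descendant is in the conditioning set).
  P2: blocked at collider X6 (neither it nor any descendant is in the conditioning set).
  P3: blocked at collider X6 (neither it nor any descendant is in the conditioning set).
  P4: blocked at collider X6 (neither it nor any descendant is in the conditioning set).
The empty set is therefore the unique smallest valid set.

{}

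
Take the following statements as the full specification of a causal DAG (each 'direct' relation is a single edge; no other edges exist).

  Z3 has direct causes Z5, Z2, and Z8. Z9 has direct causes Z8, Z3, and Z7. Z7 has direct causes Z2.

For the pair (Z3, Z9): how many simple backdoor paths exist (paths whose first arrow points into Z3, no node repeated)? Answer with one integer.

2

A backdoor path from Z3 to Z9 is any simple undirected path whose first edge points into Z3 (i.e. leaves Z3 via a parent).
Parents of Z3: {Z2, Z5, Z8}.
Enumerating:
  P1: Z3 <- Z2 -> Z7 -> Z9
  P2: Z3 <- Z8 -> Z9
That exhausts the simple backdoor paths. Count: 2.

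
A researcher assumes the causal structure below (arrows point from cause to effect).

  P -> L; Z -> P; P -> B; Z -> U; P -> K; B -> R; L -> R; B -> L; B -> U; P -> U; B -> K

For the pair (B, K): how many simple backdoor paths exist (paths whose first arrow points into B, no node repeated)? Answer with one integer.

A backdoor path from B to K is any simple undirected path whose first edge points into B (i.e. leaves B via a parent).
Parents of B: {P}.
Enumerating:
  P1: B <- P -> K
That exhausts the simple backdoor paths. Count: 1.

1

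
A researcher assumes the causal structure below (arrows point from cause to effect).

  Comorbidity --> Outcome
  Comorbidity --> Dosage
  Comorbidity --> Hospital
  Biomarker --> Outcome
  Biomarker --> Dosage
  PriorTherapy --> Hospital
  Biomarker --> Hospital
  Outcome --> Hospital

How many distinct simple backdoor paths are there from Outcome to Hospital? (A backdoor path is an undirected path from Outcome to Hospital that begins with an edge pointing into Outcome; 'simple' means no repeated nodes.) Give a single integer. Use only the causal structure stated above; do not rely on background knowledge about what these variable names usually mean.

4

A backdoor path from Outcome to Hospital is any simple undirected path whose first edge points into Outcome (i.e. leaves Outcome via a parent).
Parents of Outcome: {Biomarker, Comorbidity}.
Enumerating:
  P1: Outcome <- Biomarker -> Hospital
  P2: Outcome <- Biomarker -> Dosage <- Comorbidity -> Hospital
  P3: Outcome <- Comorbidity -> Hospital
  P4: Outcome <- Comorbidity -> Dosage <- Biomarker -> Hospital
That exhausts the simple backdoor paths. Count: 4.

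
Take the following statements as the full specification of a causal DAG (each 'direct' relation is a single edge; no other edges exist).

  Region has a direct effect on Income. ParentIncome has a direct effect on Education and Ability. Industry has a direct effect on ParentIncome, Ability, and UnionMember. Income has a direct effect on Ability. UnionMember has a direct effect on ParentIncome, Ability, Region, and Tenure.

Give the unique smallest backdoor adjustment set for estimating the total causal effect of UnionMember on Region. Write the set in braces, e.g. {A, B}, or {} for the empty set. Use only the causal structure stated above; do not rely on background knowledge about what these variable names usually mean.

Variables eligible for adjustment (non-descendants of UnionMember, excluding UnionMember and Region): {Industry}.
Backdoor paths from UnionMember to Region:
  P1: UnionMember <- Industry -> ParentIncome -> Ability <- Income <- Region
  P2: UnionMember <- Industry -> Ability <- Income <- Region
Each backdoor path contains an unconditioned collider, so every path is already blocked with the empty conditioning set:
  P1: blocked at collider Ability (neither it nor any descendant is in the conditioning set).
  P2: blocked at collider Ability (neither it nor any descendant is in the conditioning set).
The empty set is therefore the unique smallest valid set.

{}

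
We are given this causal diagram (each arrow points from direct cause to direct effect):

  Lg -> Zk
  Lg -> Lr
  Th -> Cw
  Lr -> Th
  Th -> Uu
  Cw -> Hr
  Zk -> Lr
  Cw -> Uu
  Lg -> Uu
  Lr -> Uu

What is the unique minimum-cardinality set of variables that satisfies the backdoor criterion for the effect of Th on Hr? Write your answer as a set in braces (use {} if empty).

Variables eligible for adjustment (non-descendants of Th, excluding Th and Hr): {Lg, Lr, Zk}.
Backdoor paths from Th to Hr:
  P1: Th <- Lr <- Lg -> Uu <- Cw -> Hr
  P2: Th <- Lr <- Zk <- Lg -> Uu <- Cw -> Hr
  P3: Th <- Lr -> Uu <- Cw -> Hr
Each backdoor path contains an unconditioned collider, so every path is already blocked with the empty conditioning set:
  P1: blocked at collider Uu (neither it nor any descendant is in the conditioning set).
  P2: blocked at collider Uu (neither it nor any descendant is in the conditioning set).
  P3: blocked at collider Uu (neither it nor any descendant is in the conditioning set).
The empty set is therefore the unique smallest valid set.

{}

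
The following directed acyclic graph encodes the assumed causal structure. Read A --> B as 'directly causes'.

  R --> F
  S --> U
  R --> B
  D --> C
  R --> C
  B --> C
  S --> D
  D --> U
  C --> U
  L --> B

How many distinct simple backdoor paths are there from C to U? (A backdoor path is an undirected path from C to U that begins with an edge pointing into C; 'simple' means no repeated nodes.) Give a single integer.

2

A backdoor path from C to U is any simple undirected path whose first edge points into C (i.e. leaves C via a parent).
Parents of C: {B, D, R}.
Enumerating:
  P1: C <- D <- S -> U
  P2: C <- D -> U
That exhausts the simple backdoor paths. Count: 2.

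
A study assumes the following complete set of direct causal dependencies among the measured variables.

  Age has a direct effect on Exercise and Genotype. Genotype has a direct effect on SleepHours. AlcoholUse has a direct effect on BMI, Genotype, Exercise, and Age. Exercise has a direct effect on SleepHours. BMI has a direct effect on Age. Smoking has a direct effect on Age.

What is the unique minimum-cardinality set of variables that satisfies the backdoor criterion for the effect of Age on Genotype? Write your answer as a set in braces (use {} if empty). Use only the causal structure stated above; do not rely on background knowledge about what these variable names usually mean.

Variables eligible for adjustment (non-descendants of Age, excluding Age and Genotype): {AlcoholUse, BMI, Smoking}.
Backdoor paths from Age to Genotype:
  P1: Age <- AlcoholUse -> Genotype
  P2: Age <- AlcoholUse -> Exercise -> SleepHours <- Genotype
  P3: Age <- BMI <- AlcoholUse -> Genotype
  P4: Age <- BMI <- AlcoholUse -> Exercise -> SleepHours <- Genotype
The empty set is not sufficient: P1 (Age <- AlcoholUse -> Genotype) has no collider blocking it and no conditioned non-collider, so it is open.
Try {AlcoholUse}:
  P1: blocked at fork node AlcoholUse ∈ conditioning set.
  P2: blocked at fork node AlcoholUse ∈ conditioning set.
  P3: blocked at fork node AlcoholUse ∈ conditioning set.
  P4: blocked at fork node AlcoholUse ∈ conditioning set.
{AlcoholUse} contains no descendant of Age and blocks every backdoor path.
No other singleton works — e.g. {Smoking} leaves P1 open — so {AlcoholUse} is the unique smallest valid adjustment set.

{AlcoholUse}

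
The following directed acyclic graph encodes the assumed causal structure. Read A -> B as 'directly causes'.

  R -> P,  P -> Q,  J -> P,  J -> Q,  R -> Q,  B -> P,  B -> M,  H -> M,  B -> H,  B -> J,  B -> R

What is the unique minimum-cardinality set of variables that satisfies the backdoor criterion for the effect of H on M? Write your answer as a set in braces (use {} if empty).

{B}

Variables eligible for adjustment (non-descendants of H, excluding H and M): {B, J, P, Q, R}.
Backdoor paths from H to M:
  P1: H <- B -> M
The empty set is not sufficient: P1 (H <- B -> M) has no collider blocking it and no conditioned non-collider, so it is open.
Try {B}:
  P1: blocked at fork node B ∈ conditioning set.
{B} contains no descendant of H and blocks every backdoor path.
No other singleton works — e.g. {J} leaves P1 open — so {B} is the unique smallest valid adjustment set.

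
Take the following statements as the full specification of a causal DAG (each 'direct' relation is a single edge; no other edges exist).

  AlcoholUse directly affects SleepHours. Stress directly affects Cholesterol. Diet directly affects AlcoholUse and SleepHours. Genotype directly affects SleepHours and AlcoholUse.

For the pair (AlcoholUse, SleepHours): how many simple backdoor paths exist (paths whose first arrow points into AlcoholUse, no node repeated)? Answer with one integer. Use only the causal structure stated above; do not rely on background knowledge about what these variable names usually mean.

A backdoor path from AlcoholUse to SleepHours is any simple undirected path whose first edge points into AlcoholUse (i.e. leaves AlcoholUse via a parent).
Parents of AlcoholUse: {Diet, Genotype}.
Enumerating:
  P1: AlcoholUse <- Genotype -> SleepHours
  P2: AlcoholUse <- Diet -> SleepHours
That exhausts the simple backdoor paths. Count: 2.

2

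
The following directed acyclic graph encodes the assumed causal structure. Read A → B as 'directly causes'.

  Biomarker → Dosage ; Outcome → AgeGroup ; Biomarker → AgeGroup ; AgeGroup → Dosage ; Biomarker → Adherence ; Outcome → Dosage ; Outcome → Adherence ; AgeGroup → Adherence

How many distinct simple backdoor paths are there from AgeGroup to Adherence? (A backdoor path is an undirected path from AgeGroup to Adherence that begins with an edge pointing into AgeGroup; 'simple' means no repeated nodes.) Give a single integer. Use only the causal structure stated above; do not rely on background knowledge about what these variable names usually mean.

A backdoor path from AgeGroup to Adherence is any simple undirected path whose first edge points into AgeGroup (i.e. leaves AgeGroup via a parent).
Parents of AgeGroup: {Biomarker, Outcome}.
Enumerating:
  P1: AgeGroup <- Outcome -> Dosage <- Biomarker -> Adherence
  P2: AgeGroup <- Outcome -> Adherence
  P3: AgeGroup <- Biomarker -> Dosage <- Outcome -> Adherence
  P4: AgeGroup <- Biomarker -> Adherence
That exhausts the simple backdoor paths. Count: 4.

4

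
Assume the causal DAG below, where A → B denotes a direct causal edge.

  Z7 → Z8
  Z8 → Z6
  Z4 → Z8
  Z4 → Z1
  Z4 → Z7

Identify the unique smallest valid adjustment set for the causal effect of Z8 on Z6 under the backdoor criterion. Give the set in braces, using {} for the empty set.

{}

Variables eligible for adjustment (non-descendants of Z8, excluding Z8 and Z6): {Z1, Z4, Z7}.
Backdoor paths from Z8 to Z6:
  (none)
With no backdoor paths the empty set already satisfies the criterion, and it is trivially minimal.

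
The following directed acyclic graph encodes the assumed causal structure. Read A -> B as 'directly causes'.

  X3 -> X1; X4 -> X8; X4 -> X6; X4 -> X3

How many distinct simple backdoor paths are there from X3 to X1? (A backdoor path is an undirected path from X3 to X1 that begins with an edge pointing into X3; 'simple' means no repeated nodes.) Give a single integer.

A backdoor path from X3 to X1 is any simple undirected path whose first edge points into X3 (i.e. leaves X3 via a parent).
Parents of X3: {X4}.
No simple path from any parent of X3 reaches X1 without revisiting X3, so there are no backdoor paths.

0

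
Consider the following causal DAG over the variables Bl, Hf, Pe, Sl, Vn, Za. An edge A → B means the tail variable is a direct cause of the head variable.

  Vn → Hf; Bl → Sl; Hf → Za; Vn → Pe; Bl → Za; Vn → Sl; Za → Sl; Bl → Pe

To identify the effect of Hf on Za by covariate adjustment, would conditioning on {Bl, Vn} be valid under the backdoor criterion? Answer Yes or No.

Backdoor paths from Hf to Za (paths whose first edge points into Hf):
  P1: Hf <- Vn -> Pe <- Bl -> Za
  P2: Hf <- Vn -> Pe <- Bl -> Sl <- Za
  P3: Hf <- Vn -> Sl <- Bl -> Za
  P4: Hf <- Vn -> Sl <- Za
Condition 1 (no descendant of Hf in the set): holds — descendants of Hf are {Sl, Za}; none are in {Bl, Vn}.
Condition 2 (every backdoor path blocked by {Bl, Vn}):
  P1: blocked at fork node Vn ∈ conditioning set.
  P2: blocked at fork node Vn ∈ conditioning set.
  P3: blocked at fork node Vn ∈ conditioning set.
  P4: blocked at fork node Vn ∈ conditioning set.
{Bl, Vn} satisfies the backdoor criterion.

Yes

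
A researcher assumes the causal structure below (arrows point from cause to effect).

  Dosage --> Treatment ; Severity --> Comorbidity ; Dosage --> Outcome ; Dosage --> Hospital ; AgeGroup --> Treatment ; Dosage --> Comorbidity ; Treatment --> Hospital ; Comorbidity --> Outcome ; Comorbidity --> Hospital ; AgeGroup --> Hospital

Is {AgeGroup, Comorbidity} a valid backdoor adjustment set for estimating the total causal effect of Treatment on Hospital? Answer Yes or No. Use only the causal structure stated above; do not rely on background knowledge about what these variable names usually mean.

Backdoor paths from Treatment to Hospital (paths whose first edge points into Treatment):
  P1: Treatment <- Dosage -> Comorbidity -> Hospital
  P2: Treatment <- Dosage -> Hospital
  P3: Treatment <- Dosage -> Outcome <- Comorbidity -> Hospital
  P4: Treatment <- AgeGroup -> Hospital
Condition 1 (no descendant of Treatment in the set): holds — descendants of Treatment are {Hospital}; none are in {AgeGroup, Comorbidity}.
Condition 2 (every backdoor path blocked by {AgeGroup, Comorbidity}):
  P1: blocked at chain node Comorbidity ∈ conditioning set.
  P2: open — no interior node is in the conditioning set.
  P3: blocked at collider Outcome (neither it nor any descendant is in the conditioning set).
  P4: blocked at fork node AgeGroup ∈ conditioning set.
{AgeGroup, Comorbidity} does not satisfy the backdoor criterion.

No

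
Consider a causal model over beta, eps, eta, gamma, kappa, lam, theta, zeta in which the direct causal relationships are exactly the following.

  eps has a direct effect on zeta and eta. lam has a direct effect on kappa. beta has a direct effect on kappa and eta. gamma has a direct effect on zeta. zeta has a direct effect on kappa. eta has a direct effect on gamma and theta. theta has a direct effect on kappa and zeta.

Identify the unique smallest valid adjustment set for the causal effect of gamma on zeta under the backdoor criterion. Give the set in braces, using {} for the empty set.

{eta}

Variables eligible for adjustment (non-descendants of gamma, excluding gamma and zeta): {beta, eps, eta, lam, theta}.
Backdoor paths from gamma to zeta:
  P1: gamma <- eta <- eps -> zeta
  P2: gamma <- eta <- beta -> kappa <- theta -> zeta
  P3: gamma <- eta <- beta -> kappa <- zeta
  P4: gamma <- eta -> theta -> zeta
  P5: gamma <- eta -> theta -> kappa <- zeta
The empty set is not sufficient: P1 (gamma <- eta <- eps -> zeta) has no collider blocking it and no conditioned non-collider, so it is open.
Try {eta}:
  P1: blocked at chain node eta ∈ conditioning set.
  P2: blocked at chain node eta ∈ conditioning set.
  P3: blocked at chain node eta ∈ conditioning set.
  P4: blocked at fork node eta ∈ conditioning set.
  P5: blocked at fork node eta ∈ conditioning set.
{eta} contains no descendant of gamma and blocks every backdoor path.
No other singleton works — e.g. {eps} leaves P4 open — so {eta} is the unique smallest valid adjustment set.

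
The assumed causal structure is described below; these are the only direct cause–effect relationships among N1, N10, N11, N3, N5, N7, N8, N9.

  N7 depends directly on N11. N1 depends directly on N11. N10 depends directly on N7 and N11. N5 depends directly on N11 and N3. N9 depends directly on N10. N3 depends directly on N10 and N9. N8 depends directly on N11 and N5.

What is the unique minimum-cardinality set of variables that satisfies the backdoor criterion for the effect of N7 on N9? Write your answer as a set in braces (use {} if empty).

Variables eligible for adjustment (non-descendants of N7, excluding N7 and N9): {N1, N11}.
Backdoor paths from N7 to N9:
  P1: N7 <- N11 -> N10 -> N9
  P2: N7 <- N11 -> N10 -> N3 <- N9
  P3: N7 <- N11 -> N5 <- N3 <- N10 -> N9
  P4: N7 <- N11 -> N5 <- N3 <- N9
  P5: N7 <- N11 -> N8 <- N5 <- N3 <- N10 -> N9
  P6: N7 <- N11 -> N8 <- N5 <- N3 <- N9
The empty set is not sufficient: P1 (N7 <- N11 -> N10 -> N9) has no collider blocking it and no conditioned non-collider, so it is open.
Try {N11}:
  P1: blocked at fork node N11 ∈ conditioning set.
  P2: blocked at fork node N11 ∈ conditioning set.
  P3: blocked at fork node N11 ∈ conditioning set.
  P4: blocked at fork node N11 ∈ conditioning set.
  P5: blocked at fork node N11 ∈ conditioning set.
  P6: blocked at fork node N11 ∈ conditioning set.
{N11} contains no descendant of N7 and blocks every backdoor path.
No other singleton works — e.g. {N1} leaves P1 open — so {N11} is the unique smallest valid adjustment set.

{N11}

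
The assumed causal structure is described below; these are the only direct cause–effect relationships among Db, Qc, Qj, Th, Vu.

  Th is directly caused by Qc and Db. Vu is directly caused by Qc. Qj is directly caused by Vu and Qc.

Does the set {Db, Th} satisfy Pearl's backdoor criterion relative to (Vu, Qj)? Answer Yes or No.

No

Backdoor paths from Vu to Qj (paths whose first edge points into Vu):
  P1: Vu <- Qc -> Qj
Condition 1 (no descendant of Vu in the set): holds — descendants of Vu are {Qj}; none are in {Db, Th}.
Condition 2 (every backdoor path blocked by {Db, Th}):
  P1: open — no interior node is in the conditioning set.
{Db, Th} does not satisfy the backdoor criterion.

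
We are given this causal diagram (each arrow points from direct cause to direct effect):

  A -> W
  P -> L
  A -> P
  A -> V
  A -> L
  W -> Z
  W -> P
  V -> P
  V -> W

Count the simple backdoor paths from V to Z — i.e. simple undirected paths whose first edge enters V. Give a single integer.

3

A backdoor path from V to Z is any simple undirected path whose first edge points into V (i.e. leaves V via a parent).
Parents of V: {A}.
Enumerating:
  P1: V <- A -> W -> Z
  P2: V <- A -> P <- W -> Z
  P3: V <- A -> L <- P <- W -> Z
That exhausts the simple backdoor paths. Count: 3.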